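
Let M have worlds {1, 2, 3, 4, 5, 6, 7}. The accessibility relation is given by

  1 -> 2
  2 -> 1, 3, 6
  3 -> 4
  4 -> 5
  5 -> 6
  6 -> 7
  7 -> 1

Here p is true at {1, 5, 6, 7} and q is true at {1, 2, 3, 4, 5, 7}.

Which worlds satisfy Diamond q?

1: successors {2}; q there: 2:T. ✓
2: successors {1, 3, 6}; q there: 1:T, 3:T, 6:F. ✓
3: successors {4}; q there: 4:T. ✓
4: successors {5}; q there: 5:T. ✓
5: successors {6}; q there: 6:F. ✗
6: successors {7}; q there: 7:T. ✓
7: successors {1}; q there: 1:T. ✓

{1, 2, 3, 4, 6, 7}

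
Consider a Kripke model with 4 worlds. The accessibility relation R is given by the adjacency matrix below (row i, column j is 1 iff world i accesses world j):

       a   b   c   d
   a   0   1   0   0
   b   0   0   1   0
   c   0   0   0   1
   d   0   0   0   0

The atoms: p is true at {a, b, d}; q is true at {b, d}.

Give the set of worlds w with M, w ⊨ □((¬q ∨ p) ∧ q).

{a, c, d}

a: successors {b}; (¬q ∨ p) ∧ q there: b:T. ✓
b: successors {c}; (¬q ∨ p) ∧ q there: c:F. ✗
c: successors {d}; (¬q ∨ p) ∧ q there: d:T. ✓
d: no successors, so □((¬q ∨ p) ∧ q) holds vacuously. ✓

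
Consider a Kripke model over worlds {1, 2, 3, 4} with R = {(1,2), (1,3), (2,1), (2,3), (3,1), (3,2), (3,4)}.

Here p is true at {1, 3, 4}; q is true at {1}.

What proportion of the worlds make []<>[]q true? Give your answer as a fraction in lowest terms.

1: successors {2, 3}; <>[]q there: 2:F, 3:T. ✗
2: successors {1, 3}; <>[]q there: 1:F, 3:T. ✗
3: successors {1, 2, 4}; <>[]q there: 1:F, 2:F, 4:F. ✗
4: no successors, so []<>[]q holds vacuously. ✓
That's 1 of 4 worlds, so 1/4.

1/4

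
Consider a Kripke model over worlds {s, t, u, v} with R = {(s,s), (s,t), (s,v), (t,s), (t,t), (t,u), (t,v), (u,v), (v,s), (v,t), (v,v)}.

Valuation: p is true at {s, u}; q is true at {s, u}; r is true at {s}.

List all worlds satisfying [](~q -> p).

∅

s: successors {s, t, v}; ~q -> p there: s:T, t:F, v:F. ✗
t: successors {s, t, u, v}; ~q -> p there: s:T, t:F, u:T, v:F. ✗
u: successors {v}; ~q -> p there: v:F. ✗
v: successors {s, t, v}; ~q -> p there: s:T, t:F, v:F. ✗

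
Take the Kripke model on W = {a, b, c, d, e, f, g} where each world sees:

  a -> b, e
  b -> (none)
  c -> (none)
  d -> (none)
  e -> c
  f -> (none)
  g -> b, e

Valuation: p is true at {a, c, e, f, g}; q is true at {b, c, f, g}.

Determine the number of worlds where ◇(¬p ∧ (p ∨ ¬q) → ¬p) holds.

a: successors {b, e}; ¬p ∧ (p ∨ ¬q) → ¬p there: b:T, e:T. ✓
b: no successors, so ◇(¬p ∧ (p ∨ ¬q) → ¬p) fails. ✗
c: no successors, so ◇(¬p ∧ (p ∨ ¬q) → ¬p) fails. ✗
d: no successors, so ◇(¬p ∧ (p ∨ ¬q) → ¬p) fails. ✗
e: successors {c}; ¬p ∧ (p ∨ ¬q) → ¬p there: c:T. ✓
f: no successors, so ◇(¬p ∧ (p ∨ ¬q) → ¬p) fails. ✗
g: successors {b, e}; ¬p ∧ (p ∨ ¬q) → ¬p there: b:T, e:T. ✓
Satisfying worlds: {a, e, g}.

3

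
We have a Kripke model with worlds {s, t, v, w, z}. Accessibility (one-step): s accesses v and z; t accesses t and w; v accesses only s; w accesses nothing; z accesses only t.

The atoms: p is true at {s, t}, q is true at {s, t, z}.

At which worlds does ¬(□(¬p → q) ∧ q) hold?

s: □(¬p → q) ∧ q is F. ✓
t: □(¬p → q) ∧ q is F. ✓
v: □(¬p → q) ∧ q is F. ✓
w: □(¬p → q) ∧ q is F. ✓
z: □(¬p → q) ∧ q is T. ✗

{s, t, v, w}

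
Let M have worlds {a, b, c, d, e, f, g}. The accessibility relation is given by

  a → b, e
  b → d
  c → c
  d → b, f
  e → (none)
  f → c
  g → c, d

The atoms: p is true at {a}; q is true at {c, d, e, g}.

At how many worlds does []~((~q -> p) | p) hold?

2

a: successors {b, e}; ~((~q -> p) | p) there: b:T, e:F. ✗
b: successors {d}; ~((~q -> p) | p) there: d:F. ✗
c: successors {c}; ~((~q -> p) | p) there: c:F. ✗
d: successors {b, f}; ~((~q -> p) | p) there: b:T, f:T. ✓
e: no successors, so []~((~q -> p) | p) holds vacuously. ✓
f: successors {c}; ~((~q -> p) | p) there: c:F. ✗
g: successors {c, d}; ~((~q -> p) | p) there: c:F, d:F. ✗
Satisfying worlds: {d, e}.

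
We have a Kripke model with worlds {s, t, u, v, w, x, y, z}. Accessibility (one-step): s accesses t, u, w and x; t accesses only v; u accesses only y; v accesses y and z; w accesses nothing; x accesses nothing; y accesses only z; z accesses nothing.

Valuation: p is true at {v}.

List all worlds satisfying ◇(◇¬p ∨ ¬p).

s: successors {t, u, w, x}; ◇¬p ∨ ¬p there: t:T, u:T, w:T, x:T. ✓
t: successors {v}; ◇¬p ∨ ¬p there: v:T. ✓
u: successors {y}; ◇¬p ∨ ¬p there: y:T. ✓
v: successors {y, z}; ◇¬p ∨ ¬p there: y:T, z:T. ✓
w: no successors, so ◇(◇¬p ∨ ¬p) fails. ✗
x: no successors, so ◇(◇¬p ∨ ¬p) fails. ✗
y: successors {z}; ◇¬p ∨ ¬p there: z:T. ✓
z: no successors, so ◇(◇¬p ∨ ¬p) fails. ✗

{s, t, u, v, y}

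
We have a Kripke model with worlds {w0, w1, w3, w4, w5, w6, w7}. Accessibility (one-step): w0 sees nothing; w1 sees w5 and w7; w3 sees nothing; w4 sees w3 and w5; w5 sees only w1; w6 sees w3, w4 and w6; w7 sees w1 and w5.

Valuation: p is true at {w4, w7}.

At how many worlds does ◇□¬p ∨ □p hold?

6

w0: ◇□¬p is F, □p is T. ✓
w1: ◇□¬p is T, □p is F. ✓
w3: ◇□¬p is F, □p is T. ✓
w4: ◇□¬p is T, □p is F. ✓
w5: ◇□¬p is F, □p is F. ✗
w6: ◇□¬p is T, □p is F. ✓
w7: ◇□¬p is T, □p is F. ✓
Satisfying worlds: {w0, w1, w3, w4, w6, w7}.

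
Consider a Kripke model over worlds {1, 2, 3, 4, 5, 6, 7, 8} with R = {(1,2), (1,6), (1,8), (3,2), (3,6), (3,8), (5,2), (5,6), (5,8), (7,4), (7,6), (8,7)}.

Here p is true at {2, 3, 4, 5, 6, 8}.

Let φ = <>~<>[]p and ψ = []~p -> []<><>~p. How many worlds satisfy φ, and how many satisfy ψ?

For <>~<>[]p:
1: successors {2, 6, 8}; ~<>[]p there: 2:T, 6:T, 8:F. ✓
2: no successors, so <>~<>[]p fails. ✗
3: successors {2, 6, 8}; ~<>[]p there: 2:T, 6:T, 8:F. ✓
4: no successors, so <>~<>[]p fails. ✗
5: successors {2, 6, 8}; ~<>[]p there: 2:T, 6:T, 8:F. ✓
6: no successors, so <>~<>[]p fails. ✗
7: successors {4, 6}; ~<>[]p there: 4:T, 6:T. ✓
8: successors {7}; ~<>[]p there: 7:F. ✗
— 4 worlds.
For []~p -> []<><>~p:
1: []~p is F, []<><>~p is F. ✓
2: []~p is T, []<><>~p is T. ✓
3: []~p is F, []<><>~p is F. ✓
4: []~p is T, []<><>~p is T. ✓
5: []~p is F, []<><>~p is F. ✓
6: []~p is T, []<><>~p is T. ✓
7: []~p is F, []<><>~p is F. ✓
8: []~p is T, []<><>~p is F. ✗
— 7 worlds.

4 and 7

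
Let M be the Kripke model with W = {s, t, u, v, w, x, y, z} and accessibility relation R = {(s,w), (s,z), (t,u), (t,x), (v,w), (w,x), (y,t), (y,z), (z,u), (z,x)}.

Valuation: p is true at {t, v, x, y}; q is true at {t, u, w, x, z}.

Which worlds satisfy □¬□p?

{u, x, y}

s: successors {w, z}; ¬□p there: w:F, z:T. ✗
t: successors {u, x}; ¬□p there: u:F, x:F. ✗
u: no successors, so □¬□p holds vacuously. ✓
v: successors {w}; ¬□p there: w:F. ✗
w: successors {x}; ¬□p there: x:F. ✗
x: no successors, so □¬□p holds vacuously. ✓
y: successors {t, z}; ¬□p there: t:T, z:T. ✓
z: successors {u, x}; ¬□p there: u:F, x:F. ✗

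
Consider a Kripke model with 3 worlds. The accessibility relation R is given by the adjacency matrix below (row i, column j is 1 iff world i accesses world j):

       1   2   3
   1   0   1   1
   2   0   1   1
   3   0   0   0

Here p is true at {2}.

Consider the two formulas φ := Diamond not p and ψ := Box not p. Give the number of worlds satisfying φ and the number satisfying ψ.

For Diamond not p:
1: successors {2, 3}; not p there: 2:F, 3:T. ✓
2: successors {2, 3}; not p there: 2:F, 3:T. ✓
3: no successors, so Diamond not p fails. ✗
— 2 worlds.
For Box not p:
1: successors {2, 3}; not p there: 2:F, 3:T. ✗
2: successors {2, 3}; not p there: 2:F, 3:T. ✗
3: no successors, so Box not p holds vacuously. ✓
— 1 world.

2 and 1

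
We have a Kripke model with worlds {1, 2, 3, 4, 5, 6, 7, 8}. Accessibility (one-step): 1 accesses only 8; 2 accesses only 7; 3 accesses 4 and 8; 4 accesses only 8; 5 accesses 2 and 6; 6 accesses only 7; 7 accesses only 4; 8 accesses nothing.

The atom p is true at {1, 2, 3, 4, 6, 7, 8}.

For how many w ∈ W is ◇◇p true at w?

1: successors {8}; ◇p there: 8:F. ✗
2: successors {7}; ◇p there: 7:T. ✓
3: successors {4, 8}; ◇p there: 4:T, 8:F. ✓
4: successors {8}; ◇p there: 8:F. ✗
5: successors {2, 6}; ◇p there: 2:T, 6:T. ✓
6: successors {7}; ◇p there: 7:T. ✓
7: successors {4}; ◇p there: 4:T. ✓
8: no successors, so ◇◇p fails. ✗
Satisfying worlds: {2, 3, 5, 6, 7}.

5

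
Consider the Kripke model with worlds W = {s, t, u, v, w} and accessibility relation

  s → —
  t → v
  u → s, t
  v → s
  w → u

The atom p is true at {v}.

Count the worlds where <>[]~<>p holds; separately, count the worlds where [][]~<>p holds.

3 and 4

For <>[]~<>p:
s: no successors, so <>[]~<>p fails. ✗
t: successors {v}; []~<>p there: v:T. ✓
u: successors {s, t}; []~<>p there: s:T, t:T. ✓
v: successors {s}; []~<>p there: s:T. ✓
w: successors {u}; []~<>p there: u:F. ✗
— 3 worlds.
For [][]~<>p:
s: no successors, so [][]~<>p holds vacuously. ✓
t: successors {v}; []~<>p there: v:T. ✓
u: successors {s, t}; []~<>p there: s:T, t:T. ✓
v: successors {s}; []~<>p there: s:T. ✓
w: successors {u}; []~<>p there: u:F. ✗
— 4 worlds.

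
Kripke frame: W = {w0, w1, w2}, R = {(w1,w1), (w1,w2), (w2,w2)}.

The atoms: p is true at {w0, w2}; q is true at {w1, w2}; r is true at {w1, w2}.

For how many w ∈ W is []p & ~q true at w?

1

w0: []p is T, ~q is T. ✓
w1: []p is F, ~q is F. ✗
w2: []p is T, ~q is F. ✗
Satisfying worlds: {w0}.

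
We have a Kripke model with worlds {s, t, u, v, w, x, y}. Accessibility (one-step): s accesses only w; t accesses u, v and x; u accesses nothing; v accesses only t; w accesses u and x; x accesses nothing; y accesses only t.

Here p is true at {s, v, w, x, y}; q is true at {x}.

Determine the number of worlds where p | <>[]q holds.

s: p is T, <>[]q is F. ✓
t: p is F, <>[]q is T. ✓
u: p is F, <>[]q is F. ✗
v: p is T, <>[]q is F. ✓
w: p is T, <>[]q is T. ✓
x: p is T, <>[]q is F. ✓
y: p is T, <>[]q is F. ✓
Satisfying worlds: {s, t, v, w, x, y}.

6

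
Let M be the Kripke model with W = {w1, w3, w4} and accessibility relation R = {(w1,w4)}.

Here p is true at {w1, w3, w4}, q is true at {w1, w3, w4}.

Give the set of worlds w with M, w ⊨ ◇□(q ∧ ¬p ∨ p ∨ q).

{w1}

w1: successors {w4}; □(q ∧ ¬p ∨ p ∨ q) there: w4:T. ✓
w3: no successors, so ◇□(q ∧ ¬p ∨ p ∨ q) fails. ✗
w4: no successors, so ◇□(q ∧ ¬p ∨ p ∨ q) fails. ✗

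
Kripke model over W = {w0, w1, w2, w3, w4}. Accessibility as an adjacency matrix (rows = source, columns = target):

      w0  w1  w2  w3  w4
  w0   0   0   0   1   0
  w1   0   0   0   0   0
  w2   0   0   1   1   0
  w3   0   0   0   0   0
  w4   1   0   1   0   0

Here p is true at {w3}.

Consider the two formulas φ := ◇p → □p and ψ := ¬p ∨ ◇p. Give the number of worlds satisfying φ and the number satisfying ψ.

4 and 4

For ◇p → □p:
w0: ◇p is T, □p is T. ✓
w1: ◇p is F, □p is T. ✓
w2: ◇p is T, □p is F. ✗
w3: ◇p is F, □p is T. ✓
w4: ◇p is F, □p is F. ✓
— 4 worlds.
For ¬p ∨ ◇p:
w0: ¬p is T, ◇p is T. ✓
w1: ¬p is T, ◇p is F. ✓
w2: ¬p is T, ◇p is T. ✓
w3: ¬p is F, ◇p is F. ✗
w4: ¬p is T, ◇p is F. ✓
— 4 worlds.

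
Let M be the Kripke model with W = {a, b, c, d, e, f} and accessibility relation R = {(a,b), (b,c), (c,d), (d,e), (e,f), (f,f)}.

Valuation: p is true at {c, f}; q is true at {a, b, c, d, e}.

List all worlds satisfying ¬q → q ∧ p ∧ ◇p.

a: ¬q is F, q ∧ p ∧ ◇p is F. ✓
b: ¬q is F, q ∧ p ∧ ◇p is F. ✓
c: ¬q is F, q ∧ p ∧ ◇p is F. ✓
d: ¬q is F, q ∧ p ∧ ◇p is F. ✓
e: ¬q is F, q ∧ p ∧ ◇p is F. ✓
f: ¬q is T, q ∧ p ∧ ◇p is F. ✗

{a, b, c, d, e}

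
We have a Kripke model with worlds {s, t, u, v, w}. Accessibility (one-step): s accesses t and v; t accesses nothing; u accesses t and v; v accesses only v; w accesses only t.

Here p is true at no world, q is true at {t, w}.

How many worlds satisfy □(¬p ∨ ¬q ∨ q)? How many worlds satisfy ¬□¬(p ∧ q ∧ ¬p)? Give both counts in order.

For □(¬p ∨ ¬q ∨ q):
s: successors {t, v}; ¬p ∨ ¬q ∨ q there: t:T, v:T. ✓
t: no successors, so □(¬p ∨ ¬q ∨ q) holds vacuously. ✓
u: successors {t, v}; ¬p ∨ ¬q ∨ q there: t:T, v:T. ✓
v: successors {v}; ¬p ∨ ¬q ∨ q there: v:T. ✓
w: successors {t}; ¬p ∨ ¬q ∨ q there: t:T. ✓
— 5 worlds.
For ¬□¬(p ∧ q ∧ ¬p):
s: □¬(p ∧ q ∧ ¬p) is T. ✗
t: □¬(p ∧ q ∧ ¬p) is T. ✗
u: □¬(p ∧ q ∧ ¬p) is T. ✗
v: □¬(p ∧ q ∧ ¬p) is T. ✗
w: □¬(p ∧ q ∧ ¬p) is T. ✗
— 0 worlds.

5 and 0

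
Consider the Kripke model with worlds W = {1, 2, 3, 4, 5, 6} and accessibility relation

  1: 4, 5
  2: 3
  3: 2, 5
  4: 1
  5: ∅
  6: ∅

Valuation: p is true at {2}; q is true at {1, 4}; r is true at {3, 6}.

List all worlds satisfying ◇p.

{3}

1: successors {4, 5}; p there: 4:F, 5:F. ✗
2: successors {3}; p there: 3:F. ✗
3: successors {2, 5}; p there: 2:T, 5:F. ✓
4: successors {1}; p there: 1:F. ✗
5: no successors, so ◇p fails. ✗
6: no successors, so ◇p fails. ✗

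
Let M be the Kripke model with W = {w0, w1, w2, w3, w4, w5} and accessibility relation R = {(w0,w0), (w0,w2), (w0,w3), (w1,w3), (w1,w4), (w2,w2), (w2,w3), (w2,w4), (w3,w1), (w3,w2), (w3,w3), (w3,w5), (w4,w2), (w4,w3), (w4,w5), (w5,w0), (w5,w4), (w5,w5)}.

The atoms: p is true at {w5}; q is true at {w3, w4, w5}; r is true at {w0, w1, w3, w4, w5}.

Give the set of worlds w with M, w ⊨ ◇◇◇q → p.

{w5}

w0: ◇◇◇q is T, p is F. ✗
w1: ◇◇◇q is T, p is F. ✗
w2: ◇◇◇q is T, p is F. ✗
w3: ◇◇◇q is T, p is F. ✗
w4: ◇◇◇q is T, p is F. ✗
w5: ◇◇◇q is T, p is T. ✓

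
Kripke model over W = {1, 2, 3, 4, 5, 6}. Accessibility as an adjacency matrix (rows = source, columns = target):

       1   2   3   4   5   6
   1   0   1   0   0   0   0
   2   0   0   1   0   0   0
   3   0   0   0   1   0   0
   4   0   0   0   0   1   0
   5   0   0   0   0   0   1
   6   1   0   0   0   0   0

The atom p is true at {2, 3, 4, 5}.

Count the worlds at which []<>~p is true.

1: successors {2}; <>~p there: 2:F. ✗
2: successors {3}; <>~p there: 3:F. ✗
3: successors {4}; <>~p there: 4:F. ✗
4: successors {5}; <>~p there: 5:T. ✓
5: successors {6}; <>~p there: 6:T. ✓
6: successors {1}; <>~p there: 1:F. ✗
Satisfying worlds: {4, 5}.

2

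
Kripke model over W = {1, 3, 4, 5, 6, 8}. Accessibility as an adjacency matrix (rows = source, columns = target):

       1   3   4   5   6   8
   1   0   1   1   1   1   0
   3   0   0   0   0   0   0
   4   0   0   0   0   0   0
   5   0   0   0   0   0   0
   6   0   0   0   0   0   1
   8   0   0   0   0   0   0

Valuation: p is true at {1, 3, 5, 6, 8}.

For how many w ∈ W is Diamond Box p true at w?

1: successors {3, 4, 5, 6}; Box p there: 3:T, 4:T, 5:T, 6:T. ✓
3: no successors, so Diamond Box p fails. ✗
4: no successors, so Diamond Box p fails. ✗
5: no successors, so Diamond Box p fails. ✗
6: successors {8}; Box p there: 8:T. ✓
8: no successors, so Diamond Box p fails. ✗
Satisfying worlds: {1, 6}.

2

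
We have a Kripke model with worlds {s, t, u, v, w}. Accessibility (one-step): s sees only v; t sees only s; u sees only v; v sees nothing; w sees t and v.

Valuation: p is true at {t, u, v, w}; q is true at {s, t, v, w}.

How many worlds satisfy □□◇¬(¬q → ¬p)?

3

s: successors {v}; □◇¬(¬q → ¬p) there: v:T. ✓
t: successors {s}; □◇¬(¬q → ¬p) there: s:F. ✗
u: successors {v}; □◇¬(¬q → ¬p) there: v:T. ✓
v: no successors, so □□◇¬(¬q → ¬p) holds vacuously. ✓
w: successors {t, v}; □◇¬(¬q → ¬p) there: t:F, v:T. ✗
Satisfying worlds: {s, u, v}.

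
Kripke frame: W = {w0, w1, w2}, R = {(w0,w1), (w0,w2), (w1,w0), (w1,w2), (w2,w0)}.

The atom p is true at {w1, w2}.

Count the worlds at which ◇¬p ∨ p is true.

w0: ◇¬p is F, p is F. ✗
w1: ◇¬p is T, p is T. ✓
w2: ◇¬p is T, p is T. ✓
Satisfying worlds: {w1, w2}.

2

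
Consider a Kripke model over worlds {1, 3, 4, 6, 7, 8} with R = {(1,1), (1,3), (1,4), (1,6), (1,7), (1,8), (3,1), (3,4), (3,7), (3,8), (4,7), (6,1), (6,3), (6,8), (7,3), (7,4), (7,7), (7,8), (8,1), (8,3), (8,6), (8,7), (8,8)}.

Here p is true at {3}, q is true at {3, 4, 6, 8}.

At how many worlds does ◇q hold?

1: successors {1, 3, 4, 6, 7, 8}; q there: 1:F, 3:T, 4:T, 6:T, 7:F, 8:T. ✓
3: successors {1, 4, 7, 8}; q there: 1:F, 4:T, 7:F, 8:T. ✓
4: successors {7}; q there: 7:F. ✗
6: successors {1, 3, 8}; q there: 1:F, 3:T, 8:T. ✓
7: successors {3, 4, 7, 8}; q there: 3:T, 4:T, 7:F, 8:T. ✓
8: successors {1, 3, 6, 7, 8}; q there: 1:F, 3:T, 6:T, 7:F, 8:T. ✓
Satisfying worlds: {1, 3, 6, 7, 8}.

5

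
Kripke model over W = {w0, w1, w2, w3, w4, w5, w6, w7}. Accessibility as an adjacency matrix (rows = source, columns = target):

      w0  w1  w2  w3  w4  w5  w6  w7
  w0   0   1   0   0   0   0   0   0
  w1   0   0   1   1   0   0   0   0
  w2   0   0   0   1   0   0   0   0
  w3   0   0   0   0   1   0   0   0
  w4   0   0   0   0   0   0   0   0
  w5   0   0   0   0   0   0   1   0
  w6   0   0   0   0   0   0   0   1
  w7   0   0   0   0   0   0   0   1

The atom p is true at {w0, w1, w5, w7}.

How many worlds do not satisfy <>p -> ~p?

w0: <>p is T, ~p is F. ✗
w1: <>p is F, ~p is F. ✓
w2: <>p is F, ~p is T. ✓
w3: <>p is F, ~p is T. ✓
w4: <>p is F, ~p is T. ✓
w5: <>p is F, ~p is F. ✓
w6: <>p is T, ~p is T. ✓
w7: <>p is T, ~p is F. ✗
Satisfying worlds: {w1, w2, w3, w4, w5, w6}.
So <>p -> ~p fails at the other 2 worlds.

2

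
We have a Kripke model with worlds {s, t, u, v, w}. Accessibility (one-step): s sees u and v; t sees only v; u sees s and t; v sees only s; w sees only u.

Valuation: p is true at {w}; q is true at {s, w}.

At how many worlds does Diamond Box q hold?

s: successors {u, v}; Box q there: u:F, v:T. ✓
t: successors {v}; Box q there: v:T. ✓
u: successors {s, t}; Box q there: s:F, t:F. ✗
v: successors {s}; Box q there: s:F. ✗
w: successors {u}; Box q there: u:F. ✗
Satisfying worlds: {s, t}.

2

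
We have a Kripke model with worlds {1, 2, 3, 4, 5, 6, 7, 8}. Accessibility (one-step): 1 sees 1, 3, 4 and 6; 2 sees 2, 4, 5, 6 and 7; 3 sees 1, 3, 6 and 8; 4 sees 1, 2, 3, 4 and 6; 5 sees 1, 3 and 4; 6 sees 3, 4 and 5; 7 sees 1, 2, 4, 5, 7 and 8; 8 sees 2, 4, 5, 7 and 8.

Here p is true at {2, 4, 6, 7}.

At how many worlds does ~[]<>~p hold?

0

1: []<>~p is T. ✗
2: []<>~p is T. ✗
3: []<>~p is T. ✗
4: []<>~p is T. ✗
5: []<>~p is T. ✗
6: []<>~p is T. ✗
7: []<>~p is T. ✗
8: []<>~p is T. ✗
Satisfying worlds: ∅.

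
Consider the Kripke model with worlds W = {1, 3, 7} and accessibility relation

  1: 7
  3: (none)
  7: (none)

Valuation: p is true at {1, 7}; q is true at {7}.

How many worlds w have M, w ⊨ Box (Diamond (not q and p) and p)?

2

1: successors {7}; Diamond (not q and p) and p there: 7:F. ✗
3: no successors, so Box (Diamond (not q and p) and p) holds vacuously. ✓
7: no successors, so Box (Diamond (not q and p) and p) holds vacuously. ✓
Satisfying worlds: {3, 7}.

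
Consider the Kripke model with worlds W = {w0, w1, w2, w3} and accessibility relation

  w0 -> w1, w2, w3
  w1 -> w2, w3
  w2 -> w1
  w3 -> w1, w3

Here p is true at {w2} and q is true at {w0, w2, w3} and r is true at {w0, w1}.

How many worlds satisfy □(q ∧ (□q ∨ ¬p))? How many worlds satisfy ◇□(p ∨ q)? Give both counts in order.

0 and 3

For □(q ∧ (□q ∨ ¬p)):
w0: successors {w1, w2, w3}; q ∧ (□q ∨ ¬p) there: w1:F, w2:F, w3:T. ✗
w1: successors {w2, w3}; q ∧ (□q ∨ ¬p) there: w2:F, w3:T. ✗
w2: successors {w1}; q ∧ (□q ∨ ¬p) there: w1:F. ✗
w3: successors {w1, w3}; q ∧ (□q ∨ ¬p) there: w1:F, w3:T. ✗
— 0 worlds.
For ◇□(p ∨ q):
w0: successors {w1, w2, w3}; □(p ∨ q) there: w1:T, w2:F, w3:F. ✓
w1: successors {w2, w3}; □(p ∨ q) there: w2:F, w3:F. ✗
w2: successors {w1}; □(p ∨ q) there: w1:T. ✓
w3: successors {w1, w3}; □(p ∨ q) there: w1:T, w3:F. ✓
— 3 worlds.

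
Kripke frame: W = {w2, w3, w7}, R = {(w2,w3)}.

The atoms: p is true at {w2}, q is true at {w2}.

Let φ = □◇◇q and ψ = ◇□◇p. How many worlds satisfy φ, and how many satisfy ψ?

2 and 1

For □◇◇q:
w2: successors {w3}; ◇◇q there: w3:F. ✗
w3: no successors, so □◇◇q holds vacuously. ✓
w7: no successors, so □◇◇q holds vacuously. ✓
— 2 worlds.
For ◇□◇p:
w2: successors {w3}; □◇p there: w3:T. ✓
w3: no successors, so ◇□◇p fails. ✗
w7: no successors, so ◇□◇p fails. ✗
— 1 world.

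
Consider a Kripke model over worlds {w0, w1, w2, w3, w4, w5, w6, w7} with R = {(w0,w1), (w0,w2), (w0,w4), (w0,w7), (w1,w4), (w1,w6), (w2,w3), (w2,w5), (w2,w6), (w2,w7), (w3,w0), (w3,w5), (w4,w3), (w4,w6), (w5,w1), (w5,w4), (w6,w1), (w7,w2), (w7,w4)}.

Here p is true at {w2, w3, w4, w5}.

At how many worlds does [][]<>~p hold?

w0: successors {w1, w2, w4, w7}; []<>~p there: w1:T, w2:F, w4:T, w7:T. ✗
w1: successors {w4, w6}; []<>~p there: w4:T, w6:T. ✓
w2: successors {w3, w5, w6, w7}; []<>~p there: w3:T, w5:T, w6:T, w7:T. ✓
w3: successors {w0, w5}; []<>~p there: w0:F, w5:T. ✗
w4: successors {w3, w6}; []<>~p there: w3:T, w6:T. ✓
w5: successors {w1, w4}; []<>~p there: w1:T, w4:T. ✓
w6: successors {w1}; []<>~p there: w1:T. ✓
w7: successors {w2, w4}; []<>~p there: w2:F, w4:T. ✗
Satisfying worlds: {w1, w2, w4, w5, w6}.

5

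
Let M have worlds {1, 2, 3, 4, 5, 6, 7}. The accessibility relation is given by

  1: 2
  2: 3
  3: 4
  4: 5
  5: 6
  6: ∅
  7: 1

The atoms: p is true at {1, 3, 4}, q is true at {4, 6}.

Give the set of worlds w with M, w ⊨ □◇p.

1: successors {2}; ◇p there: 2:T. ✓
2: successors {3}; ◇p there: 3:T. ✓
3: successors {4}; ◇p there: 4:F. ✗
4: successors {5}; ◇p there: 5:F. ✗
5: successors {6}; ◇p there: 6:F. ✗
6: no successors, so □◇p holds vacuously. ✓
7: successors {1}; ◇p there: 1:F. ✗

{1, 2, 6}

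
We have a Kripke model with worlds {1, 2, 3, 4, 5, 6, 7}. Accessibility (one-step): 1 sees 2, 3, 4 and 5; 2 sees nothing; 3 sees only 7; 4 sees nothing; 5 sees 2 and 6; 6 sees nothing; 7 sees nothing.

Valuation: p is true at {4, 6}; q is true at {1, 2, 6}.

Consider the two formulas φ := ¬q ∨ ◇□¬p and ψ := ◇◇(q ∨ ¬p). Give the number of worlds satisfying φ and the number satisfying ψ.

For ¬q ∨ ◇□¬p:
1: ¬q is F, ◇□¬p is T. ✓
2: ¬q is F, ◇□¬p is F. ✗
3: ¬q is T, ◇□¬p is T. ✓
4: ¬q is T, ◇□¬p is F. ✓
5: ¬q is T, ◇□¬p is T. ✓
6: ¬q is F, ◇□¬p is F. ✗
7: ¬q is T, ◇□¬p is F. ✓
— 5 worlds.
For ◇◇(q ∨ ¬p):
1: successors {2, 3, 4, 5}; ◇(q ∨ ¬p) there: 2:F, 3:T, 4:F, 5:T. ✓
2: no successors, so ◇◇(q ∨ ¬p) fails. ✗
3: successors {7}; ◇(q ∨ ¬p) there: 7:F. ✗
4: no successors, so ◇◇(q ∨ ¬p) fails. ✗
5: successors {2, 6}; ◇(q ∨ ¬p) there: 2:F, 6:F. ✗
6: no successors, so ◇◇(q ∨ ¬p) fails. ✗
7: no successors, so ◇◇(q ∨ ¬p) fails. ✗
— 1 world.

5 and 1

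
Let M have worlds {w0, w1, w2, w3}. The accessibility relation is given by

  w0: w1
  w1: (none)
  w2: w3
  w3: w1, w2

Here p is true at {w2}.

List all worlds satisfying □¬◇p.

{w0, w1, w3}

w0: successors {w1}; ¬◇p there: w1:T. ✓
w1: no successors, so □¬◇p holds vacuously. ✓
w2: successors {w3}; ¬◇p there: w3:F. ✗
w3: successors {w1, w2}; ¬◇p there: w1:T, w2:T. ✓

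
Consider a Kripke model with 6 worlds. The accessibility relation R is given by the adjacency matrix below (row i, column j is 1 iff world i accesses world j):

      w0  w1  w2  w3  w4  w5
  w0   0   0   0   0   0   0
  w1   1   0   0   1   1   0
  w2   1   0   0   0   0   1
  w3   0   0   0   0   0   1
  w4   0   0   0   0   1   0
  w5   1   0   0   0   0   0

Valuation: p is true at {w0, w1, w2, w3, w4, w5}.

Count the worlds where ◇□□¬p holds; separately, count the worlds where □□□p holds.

For ◇□□¬p:
w0: no successors, so ◇□□¬p fails. ✗
w1: successors {w0, w3, w4}; □□¬p there: w0:T, w3:F, w4:F. ✓
w2: successors {w0, w5}; □□¬p there: w0:T, w5:T. ✓
w3: successors {w5}; □□¬p there: w5:T. ✓
w4: successors {w4}; □□¬p there: w4:F. ✗
w5: successors {w0}; □□¬p there: w0:T. ✓
— 4 worlds.
For □□□p:
w0: no successors, so □□□p holds vacuously. ✓
w1: successors {w0, w3, w4}; □□p there: w0:T, w3:T, w4:T. ✓
w2: successors {w0, w5}; □□p there: w0:T, w5:T. ✓
w3: successors {w5}; □□p there: w5:T. ✓
w4: successors {w4}; □□p there: w4:T. ✓
w5: successors {w0}; □□p there: w0:T. ✓
— 6 worlds.

4 and 6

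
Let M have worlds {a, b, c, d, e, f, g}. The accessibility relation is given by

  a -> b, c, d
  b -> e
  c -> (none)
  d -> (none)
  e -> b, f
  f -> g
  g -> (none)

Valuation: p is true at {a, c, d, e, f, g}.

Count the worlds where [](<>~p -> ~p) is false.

a: successors {b, c, d}; <>~p -> ~p there: b:T, c:T, d:T. ✓
b: successors {e}; <>~p -> ~p there: e:F. ✗
c: no successors, so [](<>~p -> ~p) holds vacuously. ✓
d: no successors, so [](<>~p -> ~p) holds vacuously. ✓
e: successors {b, f}; <>~p -> ~p there: b:T, f:T. ✓
f: successors {g}; <>~p -> ~p there: g:T. ✓
g: no successors, so [](<>~p -> ~p) holds vacuously. ✓
Satisfying worlds: {a, c, d, e, f, g}.
So [](<>~p -> ~p) fails at the other 1 world.

1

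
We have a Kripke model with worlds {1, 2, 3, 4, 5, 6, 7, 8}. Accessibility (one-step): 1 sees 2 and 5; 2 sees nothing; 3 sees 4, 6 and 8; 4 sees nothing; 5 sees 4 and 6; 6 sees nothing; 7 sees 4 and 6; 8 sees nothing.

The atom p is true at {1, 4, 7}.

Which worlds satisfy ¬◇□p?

1: ◇□p is T. ✗
2: ◇□p is F. ✓
3: ◇□p is T. ✗
4: ◇□p is F. ✓
5: ◇□p is T. ✗
6: ◇□p is F. ✓
7: ◇□p is T. ✗
8: ◇□p is F. ✓

{2, 4, 6, 8}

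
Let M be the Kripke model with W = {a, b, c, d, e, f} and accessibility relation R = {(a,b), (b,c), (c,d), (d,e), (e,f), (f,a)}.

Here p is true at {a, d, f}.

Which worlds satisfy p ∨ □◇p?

a: p is T, □◇p is F. ✓
b: p is F, □◇p is T. ✓
c: p is F, □◇p is F. ✗
d: p is T, □◇p is T. ✓
e: p is F, □◇p is T. ✓
f: p is T, □◇p is F. ✓

{a, b, d, e, f}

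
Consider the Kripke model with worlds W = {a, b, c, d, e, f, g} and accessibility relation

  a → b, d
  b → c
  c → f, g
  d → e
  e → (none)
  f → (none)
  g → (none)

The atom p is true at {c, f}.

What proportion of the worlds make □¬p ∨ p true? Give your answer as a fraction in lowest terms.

6/7

a: □¬p is T, p is F. ✓
b: □¬p is F, p is F. ✗
c: □¬p is F, p is T. ✓
d: □¬p is T, p is F. ✓
e: □¬p is T, p is F. ✓
f: □¬p is T, p is T. ✓
g: □¬p is T, p is F. ✓
That's 6 of 7 worlds, so 6/7.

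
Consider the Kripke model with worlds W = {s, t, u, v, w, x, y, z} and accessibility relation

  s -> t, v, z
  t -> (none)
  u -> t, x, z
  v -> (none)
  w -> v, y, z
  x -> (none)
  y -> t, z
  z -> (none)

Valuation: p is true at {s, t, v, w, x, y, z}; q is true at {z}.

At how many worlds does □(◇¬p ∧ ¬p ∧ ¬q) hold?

s: successors {t, v, z}; ◇¬p ∧ ¬p ∧ ¬q there: t:F, v:F, z:F. ✗
t: no successors, so □(◇¬p ∧ ¬p ∧ ¬q) holds vacuously. ✓
u: successors {t, x, z}; ◇¬p ∧ ¬p ∧ ¬q there: t:F, x:F, z:F. ✗
v: no successors, so □(◇¬p ∧ ¬p ∧ ¬q) holds vacuously. ✓
w: successors {v, y, z}; ◇¬p ∧ ¬p ∧ ¬q there: v:F, y:F, z:F. ✗
x: no successors, so □(◇¬p ∧ ¬p ∧ ¬q) holds vacuously. ✓
y: successors {t, z}; ◇¬p ∧ ¬p ∧ ¬q there: t:F, z:F. ✗
z: no successors, so □(◇¬p ∧ ¬p ∧ ¬q) holds vacuously. ✓
Satisfying worlds: {t, v, x, z}.

4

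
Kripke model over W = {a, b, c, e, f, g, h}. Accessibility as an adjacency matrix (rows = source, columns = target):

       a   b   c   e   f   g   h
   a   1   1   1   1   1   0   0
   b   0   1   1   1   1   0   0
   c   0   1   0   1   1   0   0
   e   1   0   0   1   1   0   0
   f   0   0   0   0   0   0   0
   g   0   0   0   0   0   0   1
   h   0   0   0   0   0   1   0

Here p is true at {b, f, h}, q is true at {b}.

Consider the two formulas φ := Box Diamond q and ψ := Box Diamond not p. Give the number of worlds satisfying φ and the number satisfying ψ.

1 and 2

For Box Diamond q:
a: successors {a, b, c, e, f}; Diamond q there: a:T, b:T, c:T, e:F, f:F. ✗
b: successors {b, c, e, f}; Diamond q there: b:T, c:T, e:F, f:F. ✗
c: successors {b, e, f}; Diamond q there: b:T, e:F, f:F. ✗
e: successors {a, e, f}; Diamond q there: a:T, e:F, f:F. ✗
f: no successors, so Box Diamond q holds vacuously. ✓
g: successors {h}; Diamond q there: h:F. ✗
h: successors {g}; Diamond q there: g:F. ✗
— 1 world.
For Box Diamond not p:
a: successors {a, b, c, e, f}; Diamond not p there: a:T, b:T, c:T, e:T, f:F. ✗
b: successors {b, c, e, f}; Diamond not p there: b:T, c:T, e:T, f:F. ✗
c: successors {b, e, f}; Diamond not p there: b:T, e:T, f:F. ✗
e: successors {a, e, f}; Diamond not p there: a:T, e:T, f:F. ✗
f: no successors, so Box Diamond not p holds vacuously. ✓
g: successors {h}; Diamond not p there: h:T. ✓
h: successors {g}; Diamond not p there: g:F. ✗
— 2 worlds.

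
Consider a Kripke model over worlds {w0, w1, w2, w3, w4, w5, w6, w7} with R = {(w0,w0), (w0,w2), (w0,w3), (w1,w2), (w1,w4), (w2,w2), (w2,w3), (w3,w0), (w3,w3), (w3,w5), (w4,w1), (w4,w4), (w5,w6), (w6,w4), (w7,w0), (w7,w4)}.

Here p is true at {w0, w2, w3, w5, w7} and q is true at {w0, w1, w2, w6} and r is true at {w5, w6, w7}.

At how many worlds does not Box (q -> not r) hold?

1

w0: Box (q -> not r) is T. ✗
w1: Box (q -> not r) is T. ✗
w2: Box (q -> not r) is T. ✗
w3: Box (q -> not r) is T. ✗
w4: Box (q -> not r) is T. ✗
w5: Box (q -> not r) is F. ✓
w6: Box (q -> not r) is T. ✗
w7: Box (q -> not r) is T. ✗
Satisfying worlds: {w5}.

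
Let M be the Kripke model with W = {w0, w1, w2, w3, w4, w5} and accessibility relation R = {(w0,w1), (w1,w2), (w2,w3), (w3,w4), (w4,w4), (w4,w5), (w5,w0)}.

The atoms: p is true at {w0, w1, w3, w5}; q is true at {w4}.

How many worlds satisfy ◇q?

w0: successors {w1}; q there: w1:F. ✗
w1: successors {w2}; q there: w2:F. ✗
w2: successors {w3}; q there: w3:F. ✗
w3: successors {w4}; q there: w4:T. ✓
w4: successors {w4, w5}; q there: w4:T, w5:F. ✓
w5: successors {w0}; q there: w0:F. ✗
Satisfying worlds: {w3, w4}.

2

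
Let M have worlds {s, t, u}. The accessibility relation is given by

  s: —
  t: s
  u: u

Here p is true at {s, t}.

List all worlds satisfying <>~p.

{u}

s: no successors, so <>~p fails. ✗
t: successors {s}; ~p there: s:F. ✗
u: successors {u}; ~p there: u:T. ✓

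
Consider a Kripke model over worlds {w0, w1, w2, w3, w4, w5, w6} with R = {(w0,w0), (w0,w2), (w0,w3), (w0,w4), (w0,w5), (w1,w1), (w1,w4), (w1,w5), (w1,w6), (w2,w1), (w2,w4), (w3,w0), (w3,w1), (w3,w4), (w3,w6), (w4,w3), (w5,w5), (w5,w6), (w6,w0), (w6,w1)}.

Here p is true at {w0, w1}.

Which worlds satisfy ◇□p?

{w1, w3, w5}

w0: successors {w0, w2, w3, w4, w5}; □p there: w0:F, w2:F, w3:F, w4:F, w5:F. ✗
w1: successors {w1, w4, w5, w6}; □p there: w1:F, w4:F, w5:F, w6:T. ✓
w2: successors {w1, w4}; □p there: w1:F, w4:F. ✗
w3: successors {w0, w1, w4, w6}; □p there: w0:F, w1:F, w4:F, w6:T. ✓
w4: successors {w3}; □p there: w3:F. ✗
w5: successors {w5, w6}; □p there: w5:F, w6:T. ✓
w6: successors {w0, w1}; □p there: w0:F, w1:F. ✗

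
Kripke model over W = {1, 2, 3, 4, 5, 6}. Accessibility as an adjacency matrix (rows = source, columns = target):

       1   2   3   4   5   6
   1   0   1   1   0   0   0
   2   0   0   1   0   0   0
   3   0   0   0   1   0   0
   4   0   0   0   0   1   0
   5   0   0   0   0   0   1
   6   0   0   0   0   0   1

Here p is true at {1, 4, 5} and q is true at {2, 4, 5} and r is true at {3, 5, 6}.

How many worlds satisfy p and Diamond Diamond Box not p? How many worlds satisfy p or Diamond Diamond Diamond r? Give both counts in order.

For p and Diamond Diamond Box not p:
1: p is T, Diamond Diamond Box not p is F. ✗
2: p is F, Diamond Diamond Box not p is F. ✗
3: p is F, Diamond Diamond Box not p is T. ✗
4: p is T, Diamond Diamond Box not p is T. ✓
5: p is T, Diamond Diamond Box not p is T. ✓
6: p is F, Diamond Diamond Box not p is T. ✗
— 2 worlds.
For p or Diamond Diamond Diamond r:
1: p is T, Diamond Diamond Diamond r is T. ✓
2: p is F, Diamond Diamond Diamond r is T. ✓
3: p is F, Diamond Diamond Diamond r is T. ✓
4: p is T, Diamond Diamond Diamond r is T. ✓
5: p is T, Diamond Diamond Diamond r is T. ✓
6: p is F, Diamond Diamond Diamond r is T. ✓
— 6 worlds.

2 and 6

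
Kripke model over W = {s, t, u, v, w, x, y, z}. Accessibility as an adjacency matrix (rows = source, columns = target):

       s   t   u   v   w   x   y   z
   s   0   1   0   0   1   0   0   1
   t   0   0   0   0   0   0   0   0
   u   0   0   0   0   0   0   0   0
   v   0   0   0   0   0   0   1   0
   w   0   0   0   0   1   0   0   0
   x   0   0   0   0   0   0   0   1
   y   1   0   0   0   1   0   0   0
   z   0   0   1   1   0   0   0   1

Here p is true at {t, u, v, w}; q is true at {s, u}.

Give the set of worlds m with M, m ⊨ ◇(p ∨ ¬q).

{s, v, w, x, y, z}

s: successors {t, w, z}; p ∨ ¬q there: t:T, w:T, z:T. ✓
t: no successors, so ◇(p ∨ ¬q) fails. ✗
u: no successors, so ◇(p ∨ ¬q) fails. ✗
v: successors {y}; p ∨ ¬q there: y:T. ✓
w: successors {w}; p ∨ ¬q there: w:T. ✓
x: successors {z}; p ∨ ¬q there: z:T. ✓
y: successors {s, w}; p ∨ ¬q there: s:F, w:T. ✓
z: successors {u, v, z}; p ∨ ¬q there: u:T, v:T, z:T. ✓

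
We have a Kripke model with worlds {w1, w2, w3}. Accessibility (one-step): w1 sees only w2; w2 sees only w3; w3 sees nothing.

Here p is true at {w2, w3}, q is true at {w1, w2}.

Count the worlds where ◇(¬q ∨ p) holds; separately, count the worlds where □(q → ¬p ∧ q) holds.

2 and 2

For ◇(¬q ∨ p):
w1: successors {w2}; ¬q ∨ p there: w2:T. ✓
w2: successors {w3}; ¬q ∨ p there: w3:T. ✓
w3: no successors, so ◇(¬q ∨ p) fails. ✗
— 2 worlds.
For □(q → ¬p ∧ q):
w1: successors {w2}; q → ¬p ∧ q there: w2:F. ✗
w2: successors {w3}; q → ¬p ∧ q there: w3:T. ✓
w3: no successors, so □(q → ¬p ∧ q) holds vacuously. ✓
— 2 worlds.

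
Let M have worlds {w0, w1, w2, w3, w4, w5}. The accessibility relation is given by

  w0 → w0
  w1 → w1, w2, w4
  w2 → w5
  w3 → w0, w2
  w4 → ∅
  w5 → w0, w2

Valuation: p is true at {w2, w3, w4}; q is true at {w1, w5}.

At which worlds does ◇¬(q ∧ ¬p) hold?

w0: successors {w0}; ¬(q ∧ ¬p) there: w0:T. ✓
w1: successors {w1, w2, w4}; ¬(q ∧ ¬p) there: w1:F, w2:T, w4:T. ✓
w2: successors {w5}; ¬(q ∧ ¬p) there: w5:F. ✗
w3: successors {w0, w2}; ¬(q ∧ ¬p) there: w0:T, w2:T. ✓
w4: no successors, so ◇¬(q ∧ ¬p) fails. ✗
w5: successors {w0, w2}; ¬(q ∧ ¬p) there: w0:T, w2:T. ✓

{w0, w1, w3, w5}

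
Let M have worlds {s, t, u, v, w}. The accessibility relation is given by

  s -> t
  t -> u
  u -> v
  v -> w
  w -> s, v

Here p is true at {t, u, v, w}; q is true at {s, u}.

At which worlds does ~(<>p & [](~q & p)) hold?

s: <>p & [](~q & p) is T. ✗
t: <>p & [](~q & p) is F. ✓
u: <>p & [](~q & p) is T. ✗
v: <>p & [](~q & p) is T. ✗
w: <>p & [](~q & p) is F. ✓

{t, w}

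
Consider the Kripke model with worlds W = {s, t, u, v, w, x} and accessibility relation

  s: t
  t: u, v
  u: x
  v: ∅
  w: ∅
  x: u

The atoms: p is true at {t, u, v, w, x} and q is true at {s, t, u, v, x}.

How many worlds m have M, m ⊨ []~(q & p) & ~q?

s: []~(q & p) is F, ~q is F. ✗
t: []~(q & p) is F, ~q is F. ✗
u: []~(q & p) is F, ~q is F. ✗
v: []~(q & p) is T, ~q is F. ✗
w: []~(q & p) is T, ~q is T. ✓
x: []~(q & p) is F, ~q is F. ✗
Satisfying worlds: {w}.

1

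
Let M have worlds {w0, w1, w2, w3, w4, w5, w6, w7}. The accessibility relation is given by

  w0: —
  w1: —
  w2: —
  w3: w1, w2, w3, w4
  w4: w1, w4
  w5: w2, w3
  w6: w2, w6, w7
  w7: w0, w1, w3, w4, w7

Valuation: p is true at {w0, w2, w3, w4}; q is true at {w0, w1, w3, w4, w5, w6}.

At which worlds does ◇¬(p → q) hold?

{w3, w5, w6}

w0: no successors, so ◇¬(p → q) fails. ✗
w1: no successors, so ◇¬(p → q) fails. ✗
w2: no successors, so ◇¬(p → q) fails. ✗
w3: successors {w1, w2, w3, w4}; ¬(p → q) there: w1:F, w2:T, w3:F, w4:F. ✓
w4: successors {w1, w4}; ¬(p → q) there: w1:F, w4:F. ✗
w5: successors {w2, w3}; ¬(p → q) there: w2:T, w3:F. ✓
w6: successors {w2, w6, w7}; ¬(p → q) there: w2:T, w6:F, w7:F. ✓
w7: successors {w0, w1, w3, w4, w7}; ¬(p → q) there: w0:F, w1:F, w3:F, w4:F, w7:F. ✗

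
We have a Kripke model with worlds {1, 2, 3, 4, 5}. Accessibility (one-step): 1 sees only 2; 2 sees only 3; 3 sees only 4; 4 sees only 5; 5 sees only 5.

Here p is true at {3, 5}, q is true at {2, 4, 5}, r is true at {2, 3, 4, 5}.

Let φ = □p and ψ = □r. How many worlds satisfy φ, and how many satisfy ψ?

For □p:
1: successors {2}; p there: 2:F. ✗
2: successors {3}; p there: 3:T. ✓
3: successors {4}; p there: 4:F. ✗
4: successors {5}; p there: 5:T. ✓
5: successors {5}; p there: 5:T. ✓
— 3 worlds.
For □r:
1: successors {2}; r there: 2:T. ✓
2: successors {3}; r there: 3:T. ✓
3: successors {4}; r there: 4:T. ✓
4: successors {5}; r there: 5:T. ✓
5: successors {5}; r there: 5:T. ✓
— 5 worlds.

3 and 5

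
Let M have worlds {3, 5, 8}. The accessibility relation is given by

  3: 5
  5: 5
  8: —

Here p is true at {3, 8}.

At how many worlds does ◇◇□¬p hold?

2

3: successors {5}; ◇□¬p there: 5:T. ✓
5: successors {5}; ◇□¬p there: 5:T. ✓
8: no successors, so ◇◇□¬p fails. ✗
Satisfying worlds: {3, 5}.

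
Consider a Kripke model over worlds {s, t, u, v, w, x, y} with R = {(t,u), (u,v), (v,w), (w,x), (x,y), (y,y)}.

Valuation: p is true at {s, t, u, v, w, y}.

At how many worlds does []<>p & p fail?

2

s: []<>p is T, p is T. ✓
t: []<>p is T, p is T. ✓
u: []<>p is T, p is T. ✓
v: []<>p is F, p is T. ✗
w: []<>p is T, p is T. ✓
x: []<>p is T, p is F. ✗
y: []<>p is T, p is T. ✓
Satisfying worlds: {s, t, u, w, y}.
So []<>p & p fails at the other 2 worlds.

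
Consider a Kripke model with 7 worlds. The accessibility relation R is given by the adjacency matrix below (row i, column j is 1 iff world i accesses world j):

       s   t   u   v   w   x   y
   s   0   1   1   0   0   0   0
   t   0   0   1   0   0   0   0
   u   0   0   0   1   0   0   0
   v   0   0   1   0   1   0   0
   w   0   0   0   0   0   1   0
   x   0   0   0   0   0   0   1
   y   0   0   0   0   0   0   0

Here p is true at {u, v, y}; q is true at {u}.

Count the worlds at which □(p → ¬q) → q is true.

s: □(p → ¬q) is F, q is F. ✓
t: □(p → ¬q) is F, q is F. ✓
u: □(p → ¬q) is T, q is T. ✓
v: □(p → ¬q) is F, q is F. ✓
w: □(p → ¬q) is T, q is F. ✗
x: □(p → ¬q) is T, q is F. ✗
y: □(p → ¬q) is T, q is F. ✗
Satisfying worlds: {s, t, u, v}.

4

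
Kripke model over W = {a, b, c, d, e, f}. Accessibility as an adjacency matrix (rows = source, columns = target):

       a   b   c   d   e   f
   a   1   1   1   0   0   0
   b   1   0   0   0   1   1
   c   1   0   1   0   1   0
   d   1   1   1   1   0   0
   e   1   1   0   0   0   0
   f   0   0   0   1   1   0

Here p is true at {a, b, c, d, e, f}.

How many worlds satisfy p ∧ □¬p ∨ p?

6

a: p ∧ □¬p is F, p is T. ✓
b: p ∧ □¬p is F, p is T. ✓
c: p ∧ □¬p is F, p is T. ✓
d: p ∧ □¬p is F, p is T. ✓
e: p ∧ □¬p is F, p is T. ✓
f: p ∧ □¬p is F, p is T. ✓
Satisfying worlds: {a, b, c, d, e, f}.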